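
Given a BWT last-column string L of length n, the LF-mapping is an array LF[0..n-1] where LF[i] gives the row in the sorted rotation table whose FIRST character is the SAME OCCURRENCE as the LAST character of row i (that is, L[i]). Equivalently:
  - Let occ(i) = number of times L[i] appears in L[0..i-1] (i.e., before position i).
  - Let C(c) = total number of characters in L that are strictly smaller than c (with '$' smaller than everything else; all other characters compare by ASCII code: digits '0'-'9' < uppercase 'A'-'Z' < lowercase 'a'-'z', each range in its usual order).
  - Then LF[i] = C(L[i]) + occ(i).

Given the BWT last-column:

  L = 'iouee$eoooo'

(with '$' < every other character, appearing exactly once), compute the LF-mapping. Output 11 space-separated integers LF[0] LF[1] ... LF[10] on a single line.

Char counts: '$':1, 'e':3, 'i':1, 'o':5, 'u':1
C (first-col start): C('$')=0, C('e')=1, C('i')=4, C('o')=5, C('u')=10
L[0]='i': occ=0, LF[0]=C('i')+0=4+0=4
L[1]='o': occ=0, LF[1]=C('o')+0=5+0=5
L[2]='u': occ=0, LF[2]=C('u')+0=10+0=10
L[3]='e': occ=0, LF[3]=C('e')+0=1+0=1
L[4]='e': occ=1, LF[4]=C('e')+1=1+1=2
L[5]='$': occ=0, LF[5]=C('$')+0=0+0=0
L[6]='e': occ=2, LF[6]=C('e')+2=1+2=3
L[7]='o': occ=1, LF[7]=C('o')+1=5+1=6
L[8]='o': occ=2, LF[8]=C('o')+2=5+2=7
L[9]='o': occ=3, LF[9]=C('o')+3=5+3=8
L[10]='o': occ=4, LF[10]=C('o')+4=5+4=9

Answer: 4 5 10 1 2 0 3 6 7 8 9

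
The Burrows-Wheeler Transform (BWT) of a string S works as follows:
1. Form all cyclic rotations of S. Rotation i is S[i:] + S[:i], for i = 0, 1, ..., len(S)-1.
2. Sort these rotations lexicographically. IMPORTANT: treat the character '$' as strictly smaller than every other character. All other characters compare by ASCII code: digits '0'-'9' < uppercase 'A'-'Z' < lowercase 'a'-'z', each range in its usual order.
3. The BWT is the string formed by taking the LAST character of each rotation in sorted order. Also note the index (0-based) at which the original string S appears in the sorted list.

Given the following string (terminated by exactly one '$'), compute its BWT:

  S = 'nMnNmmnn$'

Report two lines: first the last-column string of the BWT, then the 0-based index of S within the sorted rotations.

All 9 rotations (rotation i = S[i:]+S[:i]):
  rot[0] = nMnNmmnn$
  rot[1] = MnNmmnn$n
  rot[2] = nNmmnn$nM
  rot[3] = Nmmnn$nMn
  rot[4] = mmnn$nMnN
  rot[5] = mnn$nMnNm
  rot[6] = nn$nMnNmm
  rot[7] = n$nMnNmmn
  rot[8] = $nMnNmmnn
Sorted (with $ < everything):
  sorted[0] = $nMnNmmnn  (last char: 'n')
  sorted[1] = MnNmmnn$n  (last char: 'n')
  sorted[2] = Nmmnn$nMn  (last char: 'n')
  sorted[3] = mmnn$nMnN  (last char: 'N')
  sorted[4] = mnn$nMnNm  (last char: 'm')
  sorted[5] = n$nMnNmmn  (last char: 'n')
  sorted[6] = nMnNmmnn$  (last char: '$')
  sorted[7] = nNmmnn$nM  (last char: 'M')
  sorted[8] = nn$nMnNmm  (last char: 'm')
Last column: nnnNmn$Mm
Original string S is at sorted index 6

Answer: nnnNmn$Mm
6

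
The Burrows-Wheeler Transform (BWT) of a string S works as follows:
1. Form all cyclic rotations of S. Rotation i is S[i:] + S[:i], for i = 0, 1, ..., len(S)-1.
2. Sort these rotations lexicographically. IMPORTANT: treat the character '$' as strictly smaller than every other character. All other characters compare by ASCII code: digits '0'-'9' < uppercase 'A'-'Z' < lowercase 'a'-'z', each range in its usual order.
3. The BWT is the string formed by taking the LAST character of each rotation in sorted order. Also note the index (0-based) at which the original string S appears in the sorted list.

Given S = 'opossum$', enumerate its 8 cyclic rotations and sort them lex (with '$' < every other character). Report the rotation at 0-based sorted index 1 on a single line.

All 8 rotations (rotation i = S[i:]+S[:i]):
  rot[0] = opossum$
  rot[1] = possum$o
  rot[2] = ossum$op
  rot[3] = ssum$opo
  rot[4] = sum$opos
  rot[5] = um$oposs
  rot[6] = m$opossu
  rot[7] = $opossum
Sorted (with $ < everything):
  sorted[0] = $opossum
  sorted[1] = m$opossu
  sorted[2] = opossum$
  sorted[3] = ossum$op
  sorted[4] = possum$o
  sorted[5] = ssum$opo
  sorted[6] = sum$opos
  sorted[7] = um$oposs
sorted[1] = m$opossu

Answer: m$opossu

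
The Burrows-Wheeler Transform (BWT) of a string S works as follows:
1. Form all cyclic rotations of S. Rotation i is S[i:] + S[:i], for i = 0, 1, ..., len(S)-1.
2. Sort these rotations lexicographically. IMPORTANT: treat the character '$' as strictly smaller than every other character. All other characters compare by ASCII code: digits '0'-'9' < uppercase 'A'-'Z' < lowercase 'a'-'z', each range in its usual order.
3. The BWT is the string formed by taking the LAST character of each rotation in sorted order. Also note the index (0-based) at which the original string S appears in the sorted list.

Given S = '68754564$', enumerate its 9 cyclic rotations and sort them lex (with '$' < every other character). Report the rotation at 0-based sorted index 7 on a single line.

Answer: 754564$68

Derivation:
All 9 rotations (rotation i = S[i:]+S[:i]):
  rot[0] = 68754564$
  rot[1] = 8754564$6
  rot[2] = 754564$68
  rot[3] = 54564$687
  rot[4] = 4564$6875
  rot[5] = 564$68754
  rot[6] = 64$687545
  rot[7] = 4$6875456
  rot[8] = $68754564
Sorted (with $ < everything):
  sorted[0] = $68754564
  sorted[1] = 4$6875456
  sorted[2] = 4564$6875
  sorted[3] = 54564$687
  sorted[4] = 564$68754
  sorted[5] = 64$687545
  sorted[6] = 68754564$
  sorted[7] = 754564$68
  sorted[8] = 8754564$6
sorted[7] = 754564$68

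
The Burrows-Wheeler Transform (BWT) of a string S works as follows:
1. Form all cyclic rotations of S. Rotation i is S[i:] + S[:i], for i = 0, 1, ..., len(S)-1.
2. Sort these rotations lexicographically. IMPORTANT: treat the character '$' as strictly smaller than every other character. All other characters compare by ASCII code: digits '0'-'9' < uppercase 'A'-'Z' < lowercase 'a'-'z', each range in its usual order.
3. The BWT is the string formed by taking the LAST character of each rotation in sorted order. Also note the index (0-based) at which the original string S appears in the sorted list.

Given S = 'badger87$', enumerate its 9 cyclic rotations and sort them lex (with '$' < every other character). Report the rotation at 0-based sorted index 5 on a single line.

All 9 rotations (rotation i = S[i:]+S[:i]):
  rot[0] = badger87$
  rot[1] = adger87$b
  rot[2] = dger87$ba
  rot[3] = ger87$bad
  rot[4] = er87$badg
  rot[5] = r87$badge
  rot[6] = 87$badger
  rot[7] = 7$badger8
  rot[8] = $badger87
Sorted (with $ < everything):
  sorted[0] = $badger87
  sorted[1] = 7$badger8
  sorted[2] = 87$badger
  sorted[3] = adger87$b
  sorted[4] = badger87$
  sorted[5] = dger87$ba
  sorted[6] = er87$badg
  sorted[7] = ger87$bad
  sorted[8] = r87$badge
sorted[5] = dger87$ba

Answer: dger87$ba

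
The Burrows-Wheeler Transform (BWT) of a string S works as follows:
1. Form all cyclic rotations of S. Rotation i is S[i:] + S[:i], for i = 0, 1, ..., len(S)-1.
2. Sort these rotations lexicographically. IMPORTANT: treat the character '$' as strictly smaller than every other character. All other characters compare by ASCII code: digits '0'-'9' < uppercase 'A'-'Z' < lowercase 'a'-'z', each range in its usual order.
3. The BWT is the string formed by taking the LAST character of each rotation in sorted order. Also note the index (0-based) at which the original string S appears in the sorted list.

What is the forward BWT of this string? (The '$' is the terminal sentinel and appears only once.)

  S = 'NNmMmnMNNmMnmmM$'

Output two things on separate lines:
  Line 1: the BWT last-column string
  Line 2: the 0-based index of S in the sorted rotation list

All 16 rotations (rotation i = S[i:]+S[:i]):
  rot[0] = NNmMmnMNNmMnmmM$
  rot[1] = NmMmnMNNmMnmmM$N
  rot[2] = mMmnMNNmMnmmM$NN
  rot[3] = MmnMNNmMnmmM$NNm
  rot[4] = mnMNNmMnmmM$NNmM
  rot[5] = nMNNmMnmmM$NNmMm
  rot[6] = MNNmMnmmM$NNmMmn
  rot[7] = NNmMnmmM$NNmMmnM
  rot[8] = NmMnmmM$NNmMmnMN
  rot[9] = mMnmmM$NNmMmnMNN
  rot[10] = MnmmM$NNmMmnMNNm
  rot[11] = nmmM$NNmMmnMNNmM
  rot[12] = mmM$NNmMmnMNNmMn
  rot[13] = mM$NNmMmnMNNmMnm
  rot[14] = M$NNmMmnMNNmMnmm
  rot[15] = $NNmMmnMNNmMnmmM
Sorted (with $ < everything):
  sorted[0] = $NNmMmnMNNmMnmmM  (last char: 'M')
  sorted[1] = M$NNmMmnMNNmMnmm  (last char: 'm')
  sorted[2] = MNNmMnmmM$NNmMmn  (last char: 'n')
  sorted[3] = MmnMNNmMnmmM$NNm  (last char: 'm')
  sorted[4] = MnmmM$NNmMmnMNNm  (last char: 'm')
  sorted[5] = NNmMmnMNNmMnmmM$  (last char: '$')
  sorted[6] = NNmMnmmM$NNmMmnM  (last char: 'M')
  sorted[7] = NmMmnMNNmMnmmM$N  (last char: 'N')
  sorted[8] = NmMnmmM$NNmMmnMN  (last char: 'N')
  sorted[9] = mM$NNmMmnMNNmMnm  (last char: 'm')
  sorted[10] = mMmnMNNmMnmmM$NN  (last char: 'N')
  sorted[11] = mMnmmM$NNmMmnMNN  (last char: 'N')
  sorted[12] = mmM$NNmMmnMNNmMn  (last char: 'n')
  sorted[13] = mnMNNmMnmmM$NNmM  (last char: 'M')
  sorted[14] = nMNNmMnmmM$NNmMm  (last char: 'm')
  sorted[15] = nmmM$NNmMmnMNNmM  (last char: 'M')
Last column: Mmnmm$MNNmNNnMmM
Original string S is at sorted index 5

Answer: Mmnmm$MNNmNNnMmM
5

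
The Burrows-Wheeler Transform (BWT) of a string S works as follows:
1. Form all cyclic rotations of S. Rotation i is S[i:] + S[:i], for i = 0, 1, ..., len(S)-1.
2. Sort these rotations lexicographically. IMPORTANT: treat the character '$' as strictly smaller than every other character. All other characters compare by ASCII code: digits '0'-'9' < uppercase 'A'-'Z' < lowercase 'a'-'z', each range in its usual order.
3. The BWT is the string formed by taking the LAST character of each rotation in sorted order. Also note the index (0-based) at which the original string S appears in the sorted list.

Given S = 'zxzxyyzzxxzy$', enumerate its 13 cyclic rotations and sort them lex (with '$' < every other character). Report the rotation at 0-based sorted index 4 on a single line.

All 13 rotations (rotation i = S[i:]+S[:i]):
  rot[0] = zxzxyyzzxxzy$
  rot[1] = xzxyyzzxxzy$z
  rot[2] = zxyyzzxxzy$zx
  rot[3] = xyyzzxxzy$zxz
  rot[4] = yyzzxxzy$zxzx
  rot[5] = yzzxxzy$zxzxy
  rot[6] = zzxxzy$zxzxyy
  rot[7] = zxxzy$zxzxyyz
  rot[8] = xxzy$zxzxyyzz
  rot[9] = xzy$zxzxyyzzx
  rot[10] = zy$zxzxyyzzxx
  rot[11] = y$zxzxyyzzxxz
  rot[12] = $zxzxyyzzxxzy
Sorted (with $ < everything):
  sorted[0] = $zxzxyyzzxxzy
  sorted[1] = xxzy$zxzxyyzz
  sorted[2] = xyyzzxxzy$zxz
  sorted[3] = xzxyyzzxxzy$z
  sorted[4] = xzy$zxzxyyzzx
  sorted[5] = y$zxzxyyzzxxz
  sorted[6] = yyzzxxzy$zxzx
  sorted[7] = yzzxxzy$zxzxy
  sorted[8] = zxxzy$zxzxyyz
  sorted[9] = zxyyzzxxzy$zx
  sorted[10] = zxzxyyzzxxzy$
  sorted[11] = zy$zxzxyyzzxx
  sorted[12] = zzxxzy$zxzxyy
sorted[4] = xzy$zxzxyyzzx

Answer: xzy$zxzxyyzzx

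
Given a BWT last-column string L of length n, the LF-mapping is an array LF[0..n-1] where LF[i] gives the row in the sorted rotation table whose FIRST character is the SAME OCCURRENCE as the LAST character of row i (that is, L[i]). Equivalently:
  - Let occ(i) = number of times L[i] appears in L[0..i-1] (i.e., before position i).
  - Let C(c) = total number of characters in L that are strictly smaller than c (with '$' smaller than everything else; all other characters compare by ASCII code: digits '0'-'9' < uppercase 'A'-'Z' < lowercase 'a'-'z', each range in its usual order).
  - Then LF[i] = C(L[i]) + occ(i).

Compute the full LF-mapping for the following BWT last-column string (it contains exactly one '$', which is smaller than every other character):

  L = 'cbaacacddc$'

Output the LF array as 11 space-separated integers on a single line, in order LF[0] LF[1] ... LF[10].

Char counts: '$':1, 'a':3, 'b':1, 'c':4, 'd':2
C (first-col start): C('$')=0, C('a')=1, C('b')=4, C('c')=5, C('d')=9
L[0]='c': occ=0, LF[0]=C('c')+0=5+0=5
L[1]='b': occ=0, LF[1]=C('b')+0=4+0=4
L[2]='a': occ=0, LF[2]=C('a')+0=1+0=1
L[3]='a': occ=1, LF[3]=C('a')+1=1+1=2
L[4]='c': occ=1, LF[4]=C('c')+1=5+1=6
L[5]='a': occ=2, LF[5]=C('a')+2=1+2=3
L[6]='c': occ=2, LF[6]=C('c')+2=5+2=7
L[7]='d': occ=0, LF[7]=C('d')+0=9+0=9
L[8]='d': occ=1, LF[8]=C('d')+1=9+1=10
L[9]='c': occ=3, LF[9]=C('c')+3=5+3=8
L[10]='$': occ=0, LF[10]=C('$')+0=0+0=0

Answer: 5 4 1 2 6 3 7 9 10 8 0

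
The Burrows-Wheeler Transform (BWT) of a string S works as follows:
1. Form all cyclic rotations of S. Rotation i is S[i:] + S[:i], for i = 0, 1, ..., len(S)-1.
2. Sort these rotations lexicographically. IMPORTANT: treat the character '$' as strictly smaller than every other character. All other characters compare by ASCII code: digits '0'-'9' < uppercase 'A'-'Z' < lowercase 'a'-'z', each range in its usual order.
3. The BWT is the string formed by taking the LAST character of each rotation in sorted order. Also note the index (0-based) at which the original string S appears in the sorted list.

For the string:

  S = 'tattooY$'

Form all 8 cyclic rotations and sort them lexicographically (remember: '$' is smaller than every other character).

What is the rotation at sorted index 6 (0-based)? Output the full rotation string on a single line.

Answer: tooY$tat

Derivation:
All 8 rotations (rotation i = S[i:]+S[:i]):
  rot[0] = tattooY$
  rot[1] = attooY$t
  rot[2] = ttooY$ta
  rot[3] = tooY$tat
  rot[4] = ooY$tatt
  rot[5] = oY$tatto
  rot[6] = Y$tattoo
  rot[7] = $tattooY
Sorted (with $ < everything):
  sorted[0] = $tattooY
  sorted[1] = Y$tattoo
  sorted[2] = attooY$t
  sorted[3] = oY$tatto
  sorted[4] = ooY$tatt
  sorted[5] = tattooY$
  sorted[6] = tooY$tat
  sorted[7] = ttooY$ta
sorted[6] = tooY$tat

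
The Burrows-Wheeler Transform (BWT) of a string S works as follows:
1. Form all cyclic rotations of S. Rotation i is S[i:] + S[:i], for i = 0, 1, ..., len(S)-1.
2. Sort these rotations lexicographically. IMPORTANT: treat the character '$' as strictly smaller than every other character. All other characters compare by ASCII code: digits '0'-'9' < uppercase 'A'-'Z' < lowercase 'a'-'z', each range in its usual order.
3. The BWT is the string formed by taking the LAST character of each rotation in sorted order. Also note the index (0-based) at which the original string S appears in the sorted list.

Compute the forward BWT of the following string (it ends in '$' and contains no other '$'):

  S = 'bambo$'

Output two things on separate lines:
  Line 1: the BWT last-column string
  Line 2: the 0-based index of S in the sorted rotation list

Answer: ob$mab
2

Derivation:
All 6 rotations (rotation i = S[i:]+S[:i]):
  rot[0] = bambo$
  rot[1] = ambo$b
  rot[2] = mbo$ba
  rot[3] = bo$bam
  rot[4] = o$bamb
  rot[5] = $bambo
Sorted (with $ < everything):
  sorted[0] = $bambo  (last char: 'o')
  sorted[1] = ambo$b  (last char: 'b')
  sorted[2] = bambo$  (last char: '$')
  sorted[3] = bo$bam  (last char: 'm')
  sorted[4] = mbo$ba  (last char: 'a')
  sorted[5] = o$bamb  (last char: 'b')
Last column: ob$mab
Original string S is at sorted index 2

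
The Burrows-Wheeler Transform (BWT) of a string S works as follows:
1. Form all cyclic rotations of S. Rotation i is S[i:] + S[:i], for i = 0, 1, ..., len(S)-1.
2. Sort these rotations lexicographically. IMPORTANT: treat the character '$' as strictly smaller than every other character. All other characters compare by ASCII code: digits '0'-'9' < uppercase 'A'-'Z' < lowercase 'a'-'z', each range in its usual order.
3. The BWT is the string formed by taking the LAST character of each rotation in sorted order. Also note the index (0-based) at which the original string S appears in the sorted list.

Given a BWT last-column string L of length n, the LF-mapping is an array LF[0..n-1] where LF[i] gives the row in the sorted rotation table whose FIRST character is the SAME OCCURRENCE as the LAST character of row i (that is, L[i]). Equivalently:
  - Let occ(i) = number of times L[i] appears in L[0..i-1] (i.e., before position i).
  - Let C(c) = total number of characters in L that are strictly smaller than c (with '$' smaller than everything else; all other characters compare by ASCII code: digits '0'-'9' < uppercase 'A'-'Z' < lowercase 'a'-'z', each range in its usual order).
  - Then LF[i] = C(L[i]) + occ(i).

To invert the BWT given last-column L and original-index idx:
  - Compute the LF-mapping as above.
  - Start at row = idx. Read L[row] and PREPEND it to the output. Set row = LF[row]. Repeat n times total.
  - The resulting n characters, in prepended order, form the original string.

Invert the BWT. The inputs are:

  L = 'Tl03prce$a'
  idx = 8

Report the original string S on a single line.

Answer: parcel03T$

Derivation:
LF mapping: 3 7 1 2 8 9 5 6 0 4
Walk LF starting at row 8, prepending L[row]:
  step 1: row=8, L[8]='$', prepend. Next row=LF[8]=0
  step 2: row=0, L[0]='T', prepend. Next row=LF[0]=3
  step 3: row=3, L[3]='3', prepend. Next row=LF[3]=2
  step 4: row=2, L[2]='0', prepend. Next row=LF[2]=1
  step 5: row=1, L[1]='l', prepend. Next row=LF[1]=7
  step 6: row=7, L[7]='e', prepend. Next row=LF[7]=6
  step 7: row=6, L[6]='c', prepend. Next row=LF[6]=5
  step 8: row=5, L[5]='r', prepend. Next row=LF[5]=9
  step 9: row=9, L[9]='a', prepend. Next row=LF[9]=4
  step 10: row=4, L[4]='p', prepend. Next row=LF[4]=8
Reversed output: parcel03T$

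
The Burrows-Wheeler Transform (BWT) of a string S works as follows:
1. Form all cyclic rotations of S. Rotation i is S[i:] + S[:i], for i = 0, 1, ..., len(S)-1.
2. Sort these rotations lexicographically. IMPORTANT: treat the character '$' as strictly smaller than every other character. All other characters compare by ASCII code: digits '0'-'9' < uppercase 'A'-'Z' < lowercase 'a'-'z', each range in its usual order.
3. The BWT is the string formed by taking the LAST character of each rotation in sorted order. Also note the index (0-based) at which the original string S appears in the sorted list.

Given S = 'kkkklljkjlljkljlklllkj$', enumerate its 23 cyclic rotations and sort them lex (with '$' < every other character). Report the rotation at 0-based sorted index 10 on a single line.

Answer: kklljkjlljkljlklllkj$kk

Derivation:
All 23 rotations (rotation i = S[i:]+S[:i]):
  rot[0] = kkkklljkjlljkljlklllkj$
  rot[1] = kkklljkjlljkljlklllkj$k
  rot[2] = kklljkjlljkljlklllkj$kk
  rot[3] = klljkjlljkljlklllkj$kkk
  rot[4] = lljkjlljkljlklllkj$kkkk
  rot[5] = ljkjlljkljlklllkj$kkkkl
  rot[6] = jkjlljkljlklllkj$kkkkll
  rot[7] = kjlljkljlklllkj$kkkkllj
  rot[8] = jlljkljlklllkj$kkkklljk
  rot[9] = lljkljlklllkj$kkkklljkj
  rot[10] = ljkljlklllkj$kkkklljkjl
  rot[11] = jkljlklllkj$kkkklljkjll
  rot[12] = kljlklllkj$kkkklljkjllj
  rot[13] = ljlklllkj$kkkklljkjlljk
  rot[14] = jlklllkj$kkkklljkjlljkl
  rot[15] = lklllkj$kkkklljkjlljklj
  rot[16] = klllkj$kkkklljkjlljkljl
  rot[17] = lllkj$kkkklljkjlljkljlk
  rot[18] = llkj$kkkklljkjlljkljlkl
  rot[19] = lkj$kkkklljkjlljkljlkll
  rot[20] = kj$kkkklljkjlljkljlklll
  rot[21] = j$kkkklljkjlljkljlklllk
  rot[22] = $kkkklljkjlljkljlklllkj
Sorted (with $ < everything):
  sorted[0] = $kkkklljkjlljkljlklllkj
  sorted[1] = j$kkkklljkjlljkljlklllk
  sorted[2] = jkjlljkljlklllkj$kkkkll
  sorted[3] = jkljlklllkj$kkkklljkjll
  sorted[4] = jlklllkj$kkkklljkjlljkl
  sorted[5] = jlljkljlklllkj$kkkklljk
  sorted[6] = kj$kkkklljkjlljkljlklll
  sorted[7] = kjlljkljlklllkj$kkkkllj
  sorted[8] = kkkklljkjlljkljlklllkj$
  sorted[9] = kkklljkjlljkljlklllkj$k
  sorted[10] = kklljkjlljkljlklllkj$kk
  sorted[11] = kljlklllkj$kkkklljkjllj
  sorted[12] = klljkjlljkljlklllkj$kkk
  sorted[13] = klllkj$kkkklljkjlljkljl
  sorted[14] = ljkjlljkljlklllkj$kkkkl
  sorted[15] = ljkljlklllkj$kkkklljkjl
  sorted[16] = ljlklllkj$kkkklljkjlljk
  sorted[17] = lkj$kkkklljkjlljkljlkll
  sorted[18] = lklllkj$kkkklljkjlljklj
  sorted[19] = lljkjlljkljlklllkj$kkkk
  sorted[20] = lljkljlklllkj$kkkklljkj
  sorted[21] = llkj$kkkklljkjlljkljlkl
  sorted[22] = lllkj$kkkklljkjlljkljlk
sorted[10] = kklljkjlljkljlklllkj$kk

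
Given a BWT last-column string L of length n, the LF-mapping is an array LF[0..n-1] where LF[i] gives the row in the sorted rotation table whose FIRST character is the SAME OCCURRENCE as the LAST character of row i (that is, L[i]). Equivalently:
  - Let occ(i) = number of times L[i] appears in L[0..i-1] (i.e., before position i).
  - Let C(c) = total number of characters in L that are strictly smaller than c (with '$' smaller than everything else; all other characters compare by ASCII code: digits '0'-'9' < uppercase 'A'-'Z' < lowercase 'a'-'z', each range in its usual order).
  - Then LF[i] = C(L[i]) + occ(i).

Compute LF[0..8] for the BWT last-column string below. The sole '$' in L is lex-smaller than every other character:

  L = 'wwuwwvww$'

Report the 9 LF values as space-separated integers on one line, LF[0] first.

Answer: 3 4 1 5 6 2 7 8 0

Derivation:
Char counts: '$':1, 'u':1, 'v':1, 'w':6
C (first-col start): C('$')=0, C('u')=1, C('v')=2, C('w')=3
L[0]='w': occ=0, LF[0]=C('w')+0=3+0=3
L[1]='w': occ=1, LF[1]=C('w')+1=3+1=4
L[2]='u': occ=0, LF[2]=C('u')+0=1+0=1
L[3]='w': occ=2, LF[3]=C('w')+2=3+2=5
L[4]='w': occ=3, LF[4]=C('w')+3=3+3=6
L[5]='v': occ=0, LF[5]=C('v')+0=2+0=2
L[6]='w': occ=4, LF[6]=C('w')+4=3+4=7
L[7]='w': occ=5, LF[7]=C('w')+5=3+5=8
L[8]='$': occ=0, LF[8]=C('$')+0=0+0=0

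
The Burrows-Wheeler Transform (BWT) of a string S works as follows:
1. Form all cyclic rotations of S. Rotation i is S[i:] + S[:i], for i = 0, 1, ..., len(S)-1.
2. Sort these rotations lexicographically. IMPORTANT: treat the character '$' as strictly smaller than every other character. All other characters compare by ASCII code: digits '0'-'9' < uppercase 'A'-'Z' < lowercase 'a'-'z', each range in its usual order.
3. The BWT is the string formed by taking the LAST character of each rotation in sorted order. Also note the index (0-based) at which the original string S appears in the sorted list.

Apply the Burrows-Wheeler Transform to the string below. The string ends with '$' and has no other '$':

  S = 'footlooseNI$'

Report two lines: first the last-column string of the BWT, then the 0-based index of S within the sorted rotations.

Answer: INes$tlfoooo
4

Derivation:
All 12 rotations (rotation i = S[i:]+S[:i]):
  rot[0] = footlooseNI$
  rot[1] = ootlooseNI$f
  rot[2] = otlooseNI$fo
  rot[3] = tlooseNI$foo
  rot[4] = looseNI$foot
  rot[5] = ooseNI$footl
  rot[6] = oseNI$footlo
  rot[7] = seNI$footloo
  rot[8] = eNI$footloos
  rot[9] = NI$footloose
  rot[10] = I$footlooseN
  rot[11] = $footlooseNI
Sorted (with $ < everything):
  sorted[0] = $footlooseNI  (last char: 'I')
  sorted[1] = I$footlooseN  (last char: 'N')
  sorted[2] = NI$footloose  (last char: 'e')
  sorted[3] = eNI$footloos  (last char: 's')
  sorted[4] = footlooseNI$  (last char: '$')
  sorted[5] = looseNI$foot  (last char: 't')
  sorted[6] = ooseNI$footl  (last char: 'l')
  sorted[7] = ootlooseNI$f  (last char: 'f')
  sorted[8] = oseNI$footlo  (last char: 'o')
  sorted[9] = otlooseNI$fo  (last char: 'o')
  sorted[10] = seNI$footloo  (last char: 'o')
  sorted[11] = tlooseNI$foo  (last char: 'o')
Last column: INes$tlfoooo
Original string S is at sorted index 4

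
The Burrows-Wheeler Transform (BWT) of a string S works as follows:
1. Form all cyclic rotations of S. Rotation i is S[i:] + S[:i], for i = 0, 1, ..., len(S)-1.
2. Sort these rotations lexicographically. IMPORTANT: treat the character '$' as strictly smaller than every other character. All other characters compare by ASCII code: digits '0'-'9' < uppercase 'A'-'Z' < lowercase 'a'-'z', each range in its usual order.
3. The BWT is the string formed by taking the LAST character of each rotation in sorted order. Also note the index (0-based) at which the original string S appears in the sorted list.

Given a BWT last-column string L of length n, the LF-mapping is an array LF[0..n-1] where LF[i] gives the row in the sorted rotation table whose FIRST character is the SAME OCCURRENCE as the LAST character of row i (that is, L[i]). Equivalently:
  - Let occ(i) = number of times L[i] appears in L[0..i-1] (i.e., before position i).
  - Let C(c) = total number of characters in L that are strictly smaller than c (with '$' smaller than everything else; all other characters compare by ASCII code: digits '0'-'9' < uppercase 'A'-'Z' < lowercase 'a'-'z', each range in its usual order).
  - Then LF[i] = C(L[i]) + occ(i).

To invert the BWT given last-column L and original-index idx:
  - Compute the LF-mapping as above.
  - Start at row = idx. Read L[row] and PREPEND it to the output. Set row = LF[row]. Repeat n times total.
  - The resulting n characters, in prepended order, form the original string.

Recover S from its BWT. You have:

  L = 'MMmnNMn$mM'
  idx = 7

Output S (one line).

LF mapping: 1 2 6 8 5 3 9 0 7 4
Walk LF starting at row 7, prepending L[row]:
  step 1: row=7, L[7]='$', prepend. Next row=LF[7]=0
  step 2: row=0, L[0]='M', prepend. Next row=LF[0]=1
  step 3: row=1, L[1]='M', prepend. Next row=LF[1]=2
  step 4: row=2, L[2]='m', prepend. Next row=LF[2]=6
  step 5: row=6, L[6]='n', prepend. Next row=LF[6]=9
  step 6: row=9, L[9]='M', prepend. Next row=LF[9]=4
  step 7: row=4, L[4]='N', prepend. Next row=LF[4]=5
  step 8: row=5, L[5]='M', prepend. Next row=LF[5]=3
  step 9: row=3, L[3]='n', prepend. Next row=LF[3]=8
  step 10: row=8, L[8]='m', prepend. Next row=LF[8]=7
Reversed output: mnMNMnmMM$

Answer: mnMNMnmMM$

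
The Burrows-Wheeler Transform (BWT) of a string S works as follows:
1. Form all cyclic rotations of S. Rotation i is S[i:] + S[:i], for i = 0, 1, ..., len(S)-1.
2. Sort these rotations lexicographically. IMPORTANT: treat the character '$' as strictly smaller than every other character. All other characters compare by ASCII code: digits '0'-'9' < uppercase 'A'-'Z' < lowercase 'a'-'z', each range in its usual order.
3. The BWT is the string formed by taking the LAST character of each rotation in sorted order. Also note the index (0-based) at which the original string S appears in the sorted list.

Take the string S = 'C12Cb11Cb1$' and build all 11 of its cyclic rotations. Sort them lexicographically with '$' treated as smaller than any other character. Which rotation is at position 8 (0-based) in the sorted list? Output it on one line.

All 11 rotations (rotation i = S[i:]+S[:i]):
  rot[0] = C12Cb11Cb1$
  rot[1] = 12Cb11Cb1$C
  rot[2] = 2Cb11Cb1$C1
  rot[3] = Cb11Cb1$C12
  rot[4] = b11Cb1$C12C
  rot[5] = 11Cb1$C12Cb
  rot[6] = 1Cb1$C12Cb1
  rot[7] = Cb1$C12Cb11
  rot[8] = b1$C12Cb11C
  rot[9] = 1$C12Cb11Cb
  rot[10] = $C12Cb11Cb1
Sorted (with $ < everything):
  sorted[0] = $C12Cb11Cb1
  sorted[1] = 1$C12Cb11Cb
  sorted[2] = 11Cb1$C12Cb
  sorted[3] = 12Cb11Cb1$C
  sorted[4] = 1Cb1$C12Cb1
  sorted[5] = 2Cb11Cb1$C1
  sorted[6] = C12Cb11Cb1$
  sorted[7] = Cb1$C12Cb11
  sorted[8] = Cb11Cb1$C12
  sorted[9] = b1$C12Cb11C
  sorted[10] = b11Cb1$C12C
sorted[8] = Cb11Cb1$C12

Answer: Cb11Cb1$C12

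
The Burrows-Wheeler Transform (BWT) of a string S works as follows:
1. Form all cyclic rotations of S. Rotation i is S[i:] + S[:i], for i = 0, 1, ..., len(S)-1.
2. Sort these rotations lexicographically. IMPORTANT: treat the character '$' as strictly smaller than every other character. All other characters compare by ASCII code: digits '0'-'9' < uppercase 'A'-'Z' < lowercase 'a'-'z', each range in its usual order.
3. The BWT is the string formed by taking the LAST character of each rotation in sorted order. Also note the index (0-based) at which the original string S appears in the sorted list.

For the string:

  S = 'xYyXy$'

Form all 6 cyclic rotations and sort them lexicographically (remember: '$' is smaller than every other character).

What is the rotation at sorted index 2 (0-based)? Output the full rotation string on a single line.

Answer: YyXy$x

Derivation:
All 6 rotations (rotation i = S[i:]+S[:i]):
  rot[0] = xYyXy$
  rot[1] = YyXy$x
  rot[2] = yXy$xY
  rot[3] = Xy$xYy
  rot[4] = y$xYyX
  rot[5] = $xYyXy
Sorted (with $ < everything):
  sorted[0] = $xYyXy
  sorted[1] = Xy$xYy
  sorted[2] = YyXy$x
  sorted[3] = xYyXy$
  sorted[4] = y$xYyX
  sorted[5] = yXy$xY
sorted[2] = YyXy$x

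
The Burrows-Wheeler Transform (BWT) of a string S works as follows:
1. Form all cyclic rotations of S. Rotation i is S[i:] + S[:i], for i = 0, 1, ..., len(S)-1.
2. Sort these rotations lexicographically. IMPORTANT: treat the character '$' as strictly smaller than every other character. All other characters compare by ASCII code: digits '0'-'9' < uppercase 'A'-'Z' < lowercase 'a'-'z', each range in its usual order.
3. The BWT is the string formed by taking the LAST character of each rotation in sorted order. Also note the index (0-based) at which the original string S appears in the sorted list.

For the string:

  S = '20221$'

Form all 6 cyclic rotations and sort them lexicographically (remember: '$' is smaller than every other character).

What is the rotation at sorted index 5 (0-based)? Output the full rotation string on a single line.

Answer: 221$20

Derivation:
All 6 rotations (rotation i = S[i:]+S[:i]):
  rot[0] = 20221$
  rot[1] = 0221$2
  rot[2] = 221$20
  rot[3] = 21$202
  rot[4] = 1$2022
  rot[5] = $20221
Sorted (with $ < everything):
  sorted[0] = $20221
  sorted[1] = 0221$2
  sorted[2] = 1$2022
  sorted[3] = 20221$
  sorted[4] = 21$202
  sorted[5] = 221$20
sorted[5] = 221$20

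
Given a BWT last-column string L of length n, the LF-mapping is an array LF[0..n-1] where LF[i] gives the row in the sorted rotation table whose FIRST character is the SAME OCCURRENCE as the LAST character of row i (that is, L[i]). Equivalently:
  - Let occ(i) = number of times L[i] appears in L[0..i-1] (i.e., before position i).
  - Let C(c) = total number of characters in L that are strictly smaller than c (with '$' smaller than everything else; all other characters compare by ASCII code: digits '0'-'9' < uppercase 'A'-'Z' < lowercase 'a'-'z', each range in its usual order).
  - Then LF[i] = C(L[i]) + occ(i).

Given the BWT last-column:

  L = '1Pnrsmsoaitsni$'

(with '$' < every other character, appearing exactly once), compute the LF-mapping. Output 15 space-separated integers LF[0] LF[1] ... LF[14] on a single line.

Answer: 1 2 7 10 11 6 12 9 3 4 14 13 8 5 0

Derivation:
Char counts: '$':1, '1':1, 'P':1, 'a':1, 'i':2, 'm':1, 'n':2, 'o':1, 'r':1, 's':3, 't':1
C (first-col start): C('$')=0, C('1')=1, C('P')=2, C('a')=3, C('i')=4, C('m')=6, C('n')=7, C('o')=9, C('r')=10, C('s')=11, C('t')=14
L[0]='1': occ=0, LF[0]=C('1')+0=1+0=1
L[1]='P': occ=0, LF[1]=C('P')+0=2+0=2
L[2]='n': occ=0, LF[2]=C('n')+0=7+0=7
L[3]='r': occ=0, LF[3]=C('r')+0=10+0=10
L[4]='s': occ=0, LF[4]=C('s')+0=11+0=11
L[5]='m': occ=0, LF[5]=C('m')+0=6+0=6
L[6]='s': occ=1, LF[6]=C('s')+1=11+1=12
L[7]='o': occ=0, LF[7]=C('o')+0=9+0=9
L[8]='a': occ=0, LF[8]=C('a')+0=3+0=3
L[9]='i': occ=0, LF[9]=C('i')+0=4+0=4
L[10]='t': occ=0, LF[10]=C('t')+0=14+0=14
L[11]='s': occ=2, LF[11]=C('s')+2=11+2=13
L[12]='n': occ=1, LF[12]=C('n')+1=7+1=8
L[13]='i': occ=1, LF[13]=C('i')+1=4+1=5
L[14]='$': occ=0, LF[14]=C('$')+0=0+0=0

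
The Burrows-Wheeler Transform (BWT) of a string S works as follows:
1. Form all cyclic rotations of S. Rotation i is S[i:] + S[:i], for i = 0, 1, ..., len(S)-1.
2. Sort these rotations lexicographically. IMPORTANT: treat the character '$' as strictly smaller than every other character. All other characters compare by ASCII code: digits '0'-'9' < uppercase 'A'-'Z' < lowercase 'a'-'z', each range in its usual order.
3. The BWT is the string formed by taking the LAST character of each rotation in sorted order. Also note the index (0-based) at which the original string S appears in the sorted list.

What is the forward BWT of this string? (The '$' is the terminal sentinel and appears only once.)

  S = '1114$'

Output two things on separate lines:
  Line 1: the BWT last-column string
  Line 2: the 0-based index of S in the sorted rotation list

Answer: 4$111
1

Derivation:
All 5 rotations (rotation i = S[i:]+S[:i]):
  rot[0] = 1114$
  rot[1] = 114$1
  rot[2] = 14$11
  rot[3] = 4$111
  rot[4] = $1114
Sorted (with $ < everything):
  sorted[0] = $1114  (last char: '4')
  sorted[1] = 1114$  (last char: '$')
  sorted[2] = 114$1  (last char: '1')
  sorted[3] = 14$11  (last char: '1')
  sorted[4] = 4$111  (last char: '1')
Last column: 4$111
Original string S is at sorted index 1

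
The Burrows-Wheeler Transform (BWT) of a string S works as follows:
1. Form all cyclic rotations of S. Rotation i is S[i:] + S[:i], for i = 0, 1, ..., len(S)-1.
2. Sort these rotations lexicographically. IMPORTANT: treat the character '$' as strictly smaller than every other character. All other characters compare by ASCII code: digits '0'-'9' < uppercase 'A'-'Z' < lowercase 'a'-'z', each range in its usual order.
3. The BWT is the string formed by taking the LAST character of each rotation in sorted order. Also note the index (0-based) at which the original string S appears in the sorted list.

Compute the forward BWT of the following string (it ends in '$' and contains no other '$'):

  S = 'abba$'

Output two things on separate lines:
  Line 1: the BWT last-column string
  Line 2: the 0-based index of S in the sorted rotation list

All 5 rotations (rotation i = S[i:]+S[:i]):
  rot[0] = abba$
  rot[1] = bba$a
  rot[2] = ba$ab
  rot[3] = a$abb
  rot[4] = $abba
Sorted (with $ < everything):
  sorted[0] = $abba  (last char: 'a')
  sorted[1] = a$abb  (last char: 'b')
  sorted[2] = abba$  (last char: '$')
  sorted[3] = ba$ab  (last char: 'b')
  sorted[4] = bba$a  (last char: 'a')
Last column: ab$ba
Original string S is at sorted index 2

Answer: ab$ba
2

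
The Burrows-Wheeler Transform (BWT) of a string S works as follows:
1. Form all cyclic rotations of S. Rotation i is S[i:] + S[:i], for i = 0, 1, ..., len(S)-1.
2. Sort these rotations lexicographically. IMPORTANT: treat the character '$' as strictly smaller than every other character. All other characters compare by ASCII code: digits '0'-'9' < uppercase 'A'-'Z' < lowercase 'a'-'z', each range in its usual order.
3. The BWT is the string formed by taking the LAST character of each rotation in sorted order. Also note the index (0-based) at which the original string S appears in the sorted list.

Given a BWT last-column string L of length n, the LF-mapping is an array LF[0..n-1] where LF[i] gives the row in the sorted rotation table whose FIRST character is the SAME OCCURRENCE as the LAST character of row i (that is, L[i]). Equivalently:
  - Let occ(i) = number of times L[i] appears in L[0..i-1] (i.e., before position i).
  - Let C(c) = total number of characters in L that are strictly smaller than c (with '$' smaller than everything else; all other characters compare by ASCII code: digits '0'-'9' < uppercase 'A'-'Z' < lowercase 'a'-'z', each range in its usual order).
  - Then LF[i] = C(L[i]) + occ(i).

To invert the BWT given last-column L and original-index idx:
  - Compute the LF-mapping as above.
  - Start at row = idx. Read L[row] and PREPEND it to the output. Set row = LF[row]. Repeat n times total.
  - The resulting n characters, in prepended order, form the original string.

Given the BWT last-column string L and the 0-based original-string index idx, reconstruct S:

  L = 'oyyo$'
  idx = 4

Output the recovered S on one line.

LF mapping: 1 3 4 2 0
Walk LF starting at row 4, prepending L[row]:
  step 1: row=4, L[4]='$', prepend. Next row=LF[4]=0
  step 2: row=0, L[0]='o', prepend. Next row=LF[0]=1
  step 3: row=1, L[1]='y', prepend. Next row=LF[1]=3
  step 4: row=3, L[3]='o', prepend. Next row=LF[3]=2
  step 5: row=2, L[2]='y', prepend. Next row=LF[2]=4
Reversed output: yoyo$

Answer: yoyo$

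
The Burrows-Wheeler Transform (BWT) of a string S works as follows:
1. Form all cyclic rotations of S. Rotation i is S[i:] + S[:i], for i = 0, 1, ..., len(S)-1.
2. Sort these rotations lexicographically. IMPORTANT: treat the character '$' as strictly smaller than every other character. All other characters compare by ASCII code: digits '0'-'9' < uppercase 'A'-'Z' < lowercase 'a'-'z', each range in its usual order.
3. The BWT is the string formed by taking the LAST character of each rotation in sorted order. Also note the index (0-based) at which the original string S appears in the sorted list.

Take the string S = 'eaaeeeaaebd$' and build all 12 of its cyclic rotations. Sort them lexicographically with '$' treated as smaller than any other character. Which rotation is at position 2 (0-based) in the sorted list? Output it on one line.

All 12 rotations (rotation i = S[i:]+S[:i]):
  rot[0] = eaaeeeaaebd$
  rot[1] = aaeeeaaebd$e
  rot[2] = aeeeaaebd$ea
  rot[3] = eeeaaebd$eaa
  rot[4] = eeaaebd$eaae
  rot[5] = eaaebd$eaaee
  rot[6] = aaebd$eaaeee
  rot[7] = aebd$eaaeeea
  rot[8] = ebd$eaaeeeaa
  rot[9] = bd$eaaeeeaae
  rot[10] = d$eaaeeeaaeb
  rot[11] = $eaaeeeaaebd
Sorted (with $ < everything):
  sorted[0] = $eaaeeeaaebd
  sorted[1] = aaebd$eaaeee
  sorted[2] = aaeeeaaebd$e
  sorted[3] = aebd$eaaeeea
  sorted[4] = aeeeaaebd$ea
  sorted[5] = bd$eaaeeeaae
  sorted[6] = d$eaaeeeaaeb
  sorted[7] = eaaebd$eaaee
  sorted[8] = eaaeeeaaebd$
  sorted[9] = ebd$eaaeeeaa
  sorted[10] = eeaaebd$eaae
  sorted[11] = eeeaaebd$eaa
sorted[2] = aaeeeaaebd$e

Answer: aaeeeaaebd$e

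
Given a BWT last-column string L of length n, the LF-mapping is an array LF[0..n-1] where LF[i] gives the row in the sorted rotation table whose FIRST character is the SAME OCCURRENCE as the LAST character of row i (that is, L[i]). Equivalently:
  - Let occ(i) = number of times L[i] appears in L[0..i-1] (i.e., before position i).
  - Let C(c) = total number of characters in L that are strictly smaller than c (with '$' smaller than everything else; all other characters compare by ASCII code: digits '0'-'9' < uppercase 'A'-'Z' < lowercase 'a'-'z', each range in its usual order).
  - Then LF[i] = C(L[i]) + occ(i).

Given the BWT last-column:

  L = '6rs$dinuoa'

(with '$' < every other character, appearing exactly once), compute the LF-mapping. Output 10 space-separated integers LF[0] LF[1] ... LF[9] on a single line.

Answer: 1 7 8 0 3 4 5 9 6 2

Derivation:
Char counts: '$':1, '6':1, 'a':1, 'd':1, 'i':1, 'n':1, 'o':1, 'r':1, 's':1, 'u':1
C (first-col start): C('$')=0, C('6')=1, C('a')=2, C('d')=3, C('i')=4, C('n')=5, C('o')=6, C('r')=7, C('s')=8, C('u')=9
L[0]='6': occ=0, LF[0]=C('6')+0=1+0=1
L[1]='r': occ=0, LF[1]=C('r')+0=7+0=7
L[2]='s': occ=0, LF[2]=C('s')+0=8+0=8
L[3]='$': occ=0, LF[3]=C('$')+0=0+0=0
L[4]='d': occ=0, LF[4]=C('d')+0=3+0=3
L[5]='i': occ=0, LF[5]=C('i')+0=4+0=4
L[6]='n': occ=0, LF[6]=C('n')+0=5+0=5
L[7]='u': occ=0, LF[7]=C('u')+0=9+0=9
L[8]='o': occ=0, LF[8]=C('o')+0=6+0=6
L[9]='a': occ=0, LF[9]=C('a')+0=2+0=2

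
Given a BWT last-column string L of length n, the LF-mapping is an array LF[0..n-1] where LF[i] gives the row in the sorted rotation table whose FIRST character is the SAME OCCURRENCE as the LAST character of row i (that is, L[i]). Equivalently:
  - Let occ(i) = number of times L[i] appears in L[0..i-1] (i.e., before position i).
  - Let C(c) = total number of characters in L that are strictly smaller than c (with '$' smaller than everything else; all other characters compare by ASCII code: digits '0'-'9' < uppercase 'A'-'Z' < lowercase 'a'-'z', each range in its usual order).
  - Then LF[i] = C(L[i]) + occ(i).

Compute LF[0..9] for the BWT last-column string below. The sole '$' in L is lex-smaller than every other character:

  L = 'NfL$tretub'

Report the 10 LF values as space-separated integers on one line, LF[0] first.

Answer: 2 5 1 0 7 6 4 8 9 3

Derivation:
Char counts: '$':1, 'L':1, 'N':1, 'b':1, 'e':1, 'f':1, 'r':1, 't':2, 'u':1
C (first-col start): C('$')=0, C('L')=1, C('N')=2, C('b')=3, C('e')=4, C('f')=5, C('r')=6, C('t')=7, C('u')=9
L[0]='N': occ=0, LF[0]=C('N')+0=2+0=2
L[1]='f': occ=0, LF[1]=C('f')+0=5+0=5
L[2]='L': occ=0, LF[2]=C('L')+0=1+0=1
L[3]='$': occ=0, LF[3]=C('$')+0=0+0=0
L[4]='t': occ=0, LF[4]=C('t')+0=7+0=7
L[5]='r': occ=0, LF[5]=C('r')+0=6+0=6
L[6]='e': occ=0, LF[6]=C('e')+0=4+0=4
L[7]='t': occ=1, LF[7]=C('t')+1=7+1=8
L[8]='u': occ=0, LF[8]=C('u')+0=9+0=9
L[9]='b': occ=0, LF[9]=C('b')+0=3+0=3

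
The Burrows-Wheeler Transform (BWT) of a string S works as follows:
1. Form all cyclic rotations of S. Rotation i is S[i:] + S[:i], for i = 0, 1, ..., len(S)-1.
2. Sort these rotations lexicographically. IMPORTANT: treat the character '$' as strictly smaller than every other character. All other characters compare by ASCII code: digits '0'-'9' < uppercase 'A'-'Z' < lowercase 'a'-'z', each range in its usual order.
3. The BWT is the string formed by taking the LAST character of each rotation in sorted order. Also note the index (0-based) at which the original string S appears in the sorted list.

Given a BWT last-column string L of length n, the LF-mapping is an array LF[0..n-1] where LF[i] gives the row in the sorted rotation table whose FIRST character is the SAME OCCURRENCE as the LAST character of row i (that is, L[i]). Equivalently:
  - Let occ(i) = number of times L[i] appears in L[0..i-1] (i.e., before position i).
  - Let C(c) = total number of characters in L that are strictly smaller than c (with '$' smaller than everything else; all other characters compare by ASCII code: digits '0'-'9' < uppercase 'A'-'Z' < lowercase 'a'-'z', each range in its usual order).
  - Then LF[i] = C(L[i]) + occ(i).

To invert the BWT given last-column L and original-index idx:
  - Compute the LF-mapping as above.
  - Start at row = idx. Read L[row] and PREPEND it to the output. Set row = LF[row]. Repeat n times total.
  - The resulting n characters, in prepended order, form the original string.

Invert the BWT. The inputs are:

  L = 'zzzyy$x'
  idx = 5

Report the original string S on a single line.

LF mapping: 4 5 6 2 3 0 1
Walk LF starting at row 5, prepending L[row]:
  step 1: row=5, L[5]='$', prepend. Next row=LF[5]=0
  step 2: row=0, L[0]='z', prepend. Next row=LF[0]=4
  step 3: row=4, L[4]='y', prepend. Next row=LF[4]=3
  step 4: row=3, L[3]='y', prepend. Next row=LF[3]=2
  step 5: row=2, L[2]='z', prepend. Next row=LF[2]=6
  step 6: row=6, L[6]='x', prepend. Next row=LF[6]=1
  step 7: row=1, L[1]='z', prepend. Next row=LF[1]=5
Reversed output: zxzyyz$

Answer: zxzyyz$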